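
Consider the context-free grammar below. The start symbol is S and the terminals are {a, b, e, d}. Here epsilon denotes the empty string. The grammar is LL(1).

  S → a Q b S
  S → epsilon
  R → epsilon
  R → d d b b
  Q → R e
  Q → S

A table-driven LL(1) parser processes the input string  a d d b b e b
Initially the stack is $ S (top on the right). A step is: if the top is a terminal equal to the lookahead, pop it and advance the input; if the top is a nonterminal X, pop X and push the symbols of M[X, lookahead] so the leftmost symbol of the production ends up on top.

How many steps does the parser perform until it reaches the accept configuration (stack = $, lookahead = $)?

11

step 1: stack=$ S  input=a d d b b e b $  — expand S → a Q b S
step 2: stack=$ S b Q a  input=a d d b b e b $  — match a
step 3: stack=$ S b Q  input=d d b b e b $  — expand Q → R e
step 4: stack=$ S b e R  input=d d b b e b $  — expand R → d d b b
step 5: stack=$ S b e b b d d  input=d d b b e b $  — match d
step 6: stack=$ S b e b b d  input=d b b e b $  — match d
step 7: stack=$ S b e b b  input=b b e b $  — match b
step 8: stack=$ S b e b  input=b e b $  — match b
step 9: stack=$ S b e  input=e b $  — match e
step 10: stack=$ S b  input=b $  — match b
step 11: stack=$ S  input=$  — expand S → epsilon
Accept reached after 11 steps.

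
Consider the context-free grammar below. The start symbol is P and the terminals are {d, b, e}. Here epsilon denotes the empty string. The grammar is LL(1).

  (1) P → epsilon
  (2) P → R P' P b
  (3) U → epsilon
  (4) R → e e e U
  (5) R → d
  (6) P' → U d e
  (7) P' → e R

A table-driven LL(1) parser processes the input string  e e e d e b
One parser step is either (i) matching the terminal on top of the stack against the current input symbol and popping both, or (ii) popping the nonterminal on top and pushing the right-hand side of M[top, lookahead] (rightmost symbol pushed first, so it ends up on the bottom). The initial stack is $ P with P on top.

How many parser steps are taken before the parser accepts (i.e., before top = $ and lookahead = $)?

      Stack             Input          Action
   1  $ P               e e e d e b $  expand P → R P' P b
   2  $ b P P' R        e e e d e b $  expand R → e e e U
   3  $ b P P' U e e e  e e e d e b $  match e
   4  $ b P P' U e e    e e d e b $    match e
   5  $ b P P' U e      e d e b $      match e
   6  $ b P P' U        d e b $        expand U → epsilon
   7  $ b P P'          d e b $        expand P' → U d e
   8  $ b P e d U       d e b $        expand U → epsilon
   9  $ b P e d         d e b $        match d
  10  $ b P e           e b $          match e
  11  $ b P             b $            expand P → epsilon
  12  $ b               b $            match b
Accept reached after 12 steps.

12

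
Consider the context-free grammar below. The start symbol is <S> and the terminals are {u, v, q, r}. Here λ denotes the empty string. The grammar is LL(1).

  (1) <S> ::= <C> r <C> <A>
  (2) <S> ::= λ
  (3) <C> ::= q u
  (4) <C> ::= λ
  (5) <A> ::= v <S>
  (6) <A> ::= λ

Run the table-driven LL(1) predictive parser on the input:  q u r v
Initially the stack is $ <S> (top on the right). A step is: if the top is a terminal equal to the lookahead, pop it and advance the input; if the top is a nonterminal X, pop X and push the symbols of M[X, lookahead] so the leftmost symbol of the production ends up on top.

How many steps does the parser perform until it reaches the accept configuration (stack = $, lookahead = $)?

     Stack            Input      Action
  1  $ <S>            q u r v $  expand <S> ::= <C> r <C> <A>
  2  $ <A> <C> r <C>  q u r v $  expand <C> ::= q u
  3  $ <A> <C> r u q  q u r v $  match q
  4  $ <A> <C> r u    u r v $    match u
  5  $ <A> <C> r      r v $      match r
  6  $ <A> <C>        v $        expand <C> ::= λ
  7  $ <A>            v $        expand <A> ::= v <S>
  8  $ <S> v          v $        match v
  9  $ <S>            $          expand <S> ::= λ
Accept reached after 9 steps.

9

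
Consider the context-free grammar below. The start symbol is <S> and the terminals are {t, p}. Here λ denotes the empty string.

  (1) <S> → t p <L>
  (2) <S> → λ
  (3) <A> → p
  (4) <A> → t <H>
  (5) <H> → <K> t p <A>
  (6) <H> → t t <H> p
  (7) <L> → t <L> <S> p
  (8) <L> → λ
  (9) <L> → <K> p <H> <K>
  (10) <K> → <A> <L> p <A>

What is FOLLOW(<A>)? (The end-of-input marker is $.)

FIRST(<S>) = {λ, t}
FIRST(<A>) = {p, t}
FIRST(<K>) = {p, t}  (via <A> <L> p <A>)
FIRST(<H>) = {p, t}  (via <K> t p <A>)
FIRST(<L>) = {λ, p, t}  (via <K> p <H> <K>)
FOLLOW(<S>) includes $ since <S> is the start symbol.
FOLLOW(<S>): in <L>→t <L> <S> p, <S> is followed by p with FIRST {p}. Thus FOLLOW(<S>) = {$, p}.
FOLLOW(<L>): in <S>→t p <L>, the suffix after <L> is empty, so FOLLOW(<L>) ⊇ FOLLOW(<S>) = {$, p}; in <L>→t <L> <S> p, <L> is followed by <S> p with FIRST {p, t}; in <K>→<A> <L> p <A>, <L> is followed by p <A> with FIRST {p}. Thus FOLLOW(<L>) = {$, p, t}.
FOLLOW(<K>): in <H>→<K> t p <A>, <K> is followed by t p <A> with FIRST {t}; in <L>→<K> p <H> <K> (occurrence 1), <K> is followed by p <H> <K> with FIRST {p}; in <L>→<K> p <H> <K> (occurrence 2), the suffix after <K> is empty, so FOLLOW(<K>) ⊇ FOLLOW(<L>) = {$, p, t}. Thus FOLLOW(<K>) = {$, p, t}.
FOLLOW(<A>): in <H>→<K> t p <A>, the suffix after <A> is empty, so FOLLOW(<A>) ⊇ FOLLOW(<H>) = {$, p, t}; in <K>→<A> <L> p <A> (occurrence 1), <A> is followed by <L> p <A> with FIRST {p, t}; in <K>→<A> <L> p <A> (occurrence 2), the suffix after <A> is empty, so FOLLOW(<A>) ⊇ FOLLOW(<K>) = {$, p, t}. Thus FOLLOW(<A>) = {$, p, t}.
FOLLOW(<H>): in <A>→t <H>, the suffix after <H> is empty, so FOLLOW(<H>) ⊇ FOLLOW(<A>) = {$, p, t}; in <H>→t t <H> p, <H> is followed by p with FIRST {p}; in <L>→<K> p <H> <K>, <H> is followed by <K> with FIRST {p, t}. Thus FOLLOW(<H>) = {$, p, t}.

{$, p, t}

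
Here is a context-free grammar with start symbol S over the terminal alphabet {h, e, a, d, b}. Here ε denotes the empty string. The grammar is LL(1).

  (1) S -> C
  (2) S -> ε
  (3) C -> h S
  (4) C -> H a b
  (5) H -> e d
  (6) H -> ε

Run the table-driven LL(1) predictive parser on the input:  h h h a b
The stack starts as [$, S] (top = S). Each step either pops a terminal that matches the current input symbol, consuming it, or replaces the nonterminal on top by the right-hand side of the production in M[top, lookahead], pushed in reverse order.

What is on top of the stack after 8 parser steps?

     Stack  Input        Action
  1  $ S    h h h a b $  expand S -> C
  2  $ C    h h h a b $  expand C -> h S
  3  $ S h  h h h a b $  match h
  4  $ S    h h a b $    expand S -> C
  5  $ C    h h a b $    expand C -> h S
  6  $ S h  h h a b $    match h
  7  $ S    h a b $      expand S -> C
  8  $ C    h a b $      expand C -> h S
Stack after step 8: $ S h (top = h).

h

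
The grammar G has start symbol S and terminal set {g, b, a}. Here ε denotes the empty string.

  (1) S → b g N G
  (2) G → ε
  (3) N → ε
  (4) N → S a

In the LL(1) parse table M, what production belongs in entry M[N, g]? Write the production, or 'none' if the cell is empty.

FIRST(S): from S→b g N G we get {b}. So FIRST(S) = {b}.
FIRST(G): from G→ε we get {ε}. So FIRST(G) = {ε}.
FIRST(N): from N→ε we get {ε}; from N→S a we get {b}. So FIRST(N) = {ε, b}.
FOLLOW(S) includes $ since S is the start symbol.
FOLLOW(S): in N→S a, S is followed by a with FIRST {a}. Thus FOLLOW(S) = {$, a}.
FOLLOW(N): in S→b g N G, N is followed by G with FIRST {ε}; in S→b g N G, the suffix after N is nullable, so FOLLOW(N) ⊇ FOLLOW(S) = {$, a}. Thus FOLLOW(N) = {$, a}.
For N → ε: FIRST(ε) = {ε}, so it goes in M[N, t] for t ∈ {}; since ε ∈ FIRST, also for every t ∈ FOLLOW(N) = {$, a}.
For N → S a: FIRST(S a) = {b}, so it goes in M[N, t] for t ∈ {b}.
None of these place a production in M[N, g].

none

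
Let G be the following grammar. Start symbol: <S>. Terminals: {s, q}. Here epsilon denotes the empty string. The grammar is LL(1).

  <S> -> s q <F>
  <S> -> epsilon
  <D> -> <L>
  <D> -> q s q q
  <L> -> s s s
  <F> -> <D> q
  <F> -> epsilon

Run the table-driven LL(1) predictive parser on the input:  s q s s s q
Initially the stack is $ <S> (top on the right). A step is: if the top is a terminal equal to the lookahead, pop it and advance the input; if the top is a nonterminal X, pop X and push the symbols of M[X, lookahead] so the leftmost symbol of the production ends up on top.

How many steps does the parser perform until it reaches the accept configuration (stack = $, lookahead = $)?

step 1: stack=$ <S>  input=s q s s s q $  — expand <S> -> s q <F>
step 2: stack=$ <F> q s  input=s q s s s q $  — match s
step 3: stack=$ <F> q  input=q s s s q $  — match q
step 4: stack=$ <F>  input=s s s q $  — expand <F> -> <D> q
step 5: stack=$ q <D>  input=s s s q $  — expand <D> -> <L>
step 6: stack=$ q <L>  input=s s s q $  — expand <L> -> s s s
step 7: stack=$ q s s s  input=s s s q $  — match s
step 8: stack=$ q s s  input=s s q $  — match s
step 9: stack=$ q s  input=s q $  — match s
step 10: stack=$ q  input=q $  — match q
Accept reached after 10 steps.

10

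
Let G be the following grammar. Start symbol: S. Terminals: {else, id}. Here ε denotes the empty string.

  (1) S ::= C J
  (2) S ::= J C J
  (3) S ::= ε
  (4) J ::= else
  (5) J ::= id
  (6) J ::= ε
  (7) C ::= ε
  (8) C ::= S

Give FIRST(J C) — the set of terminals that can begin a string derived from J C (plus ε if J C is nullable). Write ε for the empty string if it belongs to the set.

{ε, else, id}

FIRST(J): from J::=else we get {else}; from J::=id we get {id}; from J::=ε we get {ε}. So FIRST(J) = {ε, else, id}.
FIRST(S): from S::=C J we get {ε, else, id}; from S::=J C J we get {ε, else, id}; from S::=ε we get {ε}. So FIRST(S) = {ε, else, id}.
FIRST(C): from C::=ε we get {ε}; from C::=S we get {ε, else, id}. So FIRST(C) = {ε, else, id}.
FIRST(J C): take FIRST of each symbol in turn, carrying on past any symbol whose FIRST contains ε; result {ε, else, id}.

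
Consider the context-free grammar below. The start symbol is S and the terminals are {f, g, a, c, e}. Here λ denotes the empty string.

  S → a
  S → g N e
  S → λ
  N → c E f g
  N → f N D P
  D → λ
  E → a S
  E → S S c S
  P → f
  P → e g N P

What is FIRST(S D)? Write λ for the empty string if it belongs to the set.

{λ, a, g}

FIRST(S): from S→a we get {a}; from S→g N e we get {g}; from S→λ we get {λ}. So FIRST(S) = {λ, a, g}.
FIRST(N): from N→c E f g we get {c}; from N→f N D P we get {f}. So FIRST(N) = {c, f}.
FIRST(D): from D→λ we get {λ}. So FIRST(D) = {λ}.
FIRST(P): from P→f we get {f}; from P→e g N P we get {e}. So FIRST(P) = {e, f}.
FIRST(E): from E→a S we get {a}; from E→S S c S we get {a, c, g}. So FIRST(E) = {a, c, g}.
FIRST(S D): take FIRST of each symbol in turn, carrying on past any symbol whose FIRST contains λ; result {λ, a, g}.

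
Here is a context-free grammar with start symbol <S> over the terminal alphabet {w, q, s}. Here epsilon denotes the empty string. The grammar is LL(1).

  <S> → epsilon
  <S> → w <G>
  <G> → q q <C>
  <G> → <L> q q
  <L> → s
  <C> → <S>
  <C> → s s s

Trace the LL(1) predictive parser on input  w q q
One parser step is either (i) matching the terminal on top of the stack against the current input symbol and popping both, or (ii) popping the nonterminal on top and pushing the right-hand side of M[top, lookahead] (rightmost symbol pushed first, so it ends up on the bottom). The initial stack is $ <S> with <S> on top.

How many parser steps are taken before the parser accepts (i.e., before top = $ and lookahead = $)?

     Stack      Input    Action
  1  $ <S>      w q q $  expand <S> → w <G>
  2  $ <G> w    w q q $  match w
  3  $ <G>      q q $    expand <G> → q q <C>
  4  $ <C> q q  q q $    match q
  5  $ <C> q    q $      match q
  6  $ <C>      $        expand <C> → <S>
  7  $ <S>      $        expand <S> → epsilon
Accept reached after 7 steps.

7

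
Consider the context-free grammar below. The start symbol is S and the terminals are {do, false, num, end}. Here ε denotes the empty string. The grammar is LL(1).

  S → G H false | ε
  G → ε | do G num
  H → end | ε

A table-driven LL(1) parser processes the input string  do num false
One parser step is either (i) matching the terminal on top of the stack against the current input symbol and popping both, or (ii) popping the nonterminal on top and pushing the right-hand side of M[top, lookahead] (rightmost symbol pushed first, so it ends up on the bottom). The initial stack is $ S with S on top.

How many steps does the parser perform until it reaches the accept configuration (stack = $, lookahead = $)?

step 1: stack=$ S  input=do num false $  — expand S → G H false
step 2: stack=$ false H G  input=do num false $  — expand G → do G num
step 3: stack=$ false H num G do  input=do num false $  — match do
step 4: stack=$ false H num G  input=num false $  — expand G → ε
step 5: stack=$ false H num  input=num false $  — match num
step 6: stack=$ false H  input=false $  — expand H → ε
step 7: stack=$ false  input=false $  — match false
Accept reached after 7 steps.

7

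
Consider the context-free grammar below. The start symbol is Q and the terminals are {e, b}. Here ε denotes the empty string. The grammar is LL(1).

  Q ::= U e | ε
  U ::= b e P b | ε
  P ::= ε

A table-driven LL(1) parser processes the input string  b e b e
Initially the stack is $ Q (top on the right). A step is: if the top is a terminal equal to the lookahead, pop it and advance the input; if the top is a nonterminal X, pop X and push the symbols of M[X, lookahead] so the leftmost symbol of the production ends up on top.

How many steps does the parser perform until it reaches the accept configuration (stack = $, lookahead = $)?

     Stack        Input      Action
  1  $ Q          b e b e $  expand Q ::= U e
  2  $ e U        b e b e $  expand U ::= b e P b
  3  $ e b P e b  b e b e $  match b
  4  $ e b P e    e b e $    match e
  5  $ e b P      b e $      expand P ::= ε
  6  $ e b        b e $      match b
  7  $ e          e $        match e
Accept reached after 7 steps.

7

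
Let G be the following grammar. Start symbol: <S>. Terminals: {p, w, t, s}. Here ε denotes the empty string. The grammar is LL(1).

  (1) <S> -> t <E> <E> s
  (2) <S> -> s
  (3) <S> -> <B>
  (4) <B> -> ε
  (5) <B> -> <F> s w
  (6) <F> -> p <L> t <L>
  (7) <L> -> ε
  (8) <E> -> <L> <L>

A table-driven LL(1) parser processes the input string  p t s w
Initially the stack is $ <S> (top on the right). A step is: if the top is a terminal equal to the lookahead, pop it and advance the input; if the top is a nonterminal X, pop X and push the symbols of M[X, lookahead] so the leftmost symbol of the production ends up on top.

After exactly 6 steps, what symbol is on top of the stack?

     Stack              Input      Action
  1  $ <S>              p t s w $  expand <S> -> <B>
  2  $ <B>              p t s w $  expand <B> -> <F> s w
  3  $ w s <F>          p t s w $  expand <F> -> p <L> t <L>
  4  $ w s <L> t <L> p  p t s w $  match p
  5  $ w s <L> t <L>    t s w $    expand <L> -> ε
  6  $ w s <L> t        t s w $    match t
Stack after step 6: $ w s <L> (top = <L>).

<L>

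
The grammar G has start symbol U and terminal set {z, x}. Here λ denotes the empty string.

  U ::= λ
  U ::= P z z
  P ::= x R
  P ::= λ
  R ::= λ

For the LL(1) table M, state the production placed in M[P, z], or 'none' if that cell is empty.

P ::= λ

FIRST(P): from P::=x R we get {x}; from P::=λ we get {λ}. So FIRST(P) = {λ, x}.
FIRST(R): from R::=λ we get {λ}. So FIRST(R) = {λ}.
FIRST(U): from U::=λ we get {λ}; from U::=P z z we get {x, z}. So FIRST(U) = {λ, x, z}.
FOLLOW(U) includes $ since U is the start symbol.
FOLLOW(P): in U::=P z z, P is followed by z z with FIRST {z}. Thus FOLLOW(P) = {z}.
For P ::= x R: FIRST(x R) = {x}, so it goes in M[P, t] for t ∈ {x}.
For P ::= λ: FIRST(λ) = {λ}, so it goes in M[P, t] for t ∈ {}; since λ ∈ FIRST, also for every t ∈ FOLLOW(P) = {z}.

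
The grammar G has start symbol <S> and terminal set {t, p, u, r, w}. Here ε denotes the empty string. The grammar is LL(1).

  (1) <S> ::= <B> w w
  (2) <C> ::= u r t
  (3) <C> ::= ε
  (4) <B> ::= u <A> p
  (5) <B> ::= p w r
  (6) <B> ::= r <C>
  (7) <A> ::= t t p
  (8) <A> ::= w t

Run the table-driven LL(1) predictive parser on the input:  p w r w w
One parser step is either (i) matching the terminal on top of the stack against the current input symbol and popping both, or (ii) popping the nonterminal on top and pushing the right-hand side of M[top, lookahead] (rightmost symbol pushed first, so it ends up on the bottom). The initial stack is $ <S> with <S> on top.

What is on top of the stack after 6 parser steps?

step 1: stack=$ <S>  input=p w r w w $  — expand <S> ::= <B> w w
step 2: stack=$ w w <B>  input=p w r w w $  — expand <B> ::= p w r
step 3: stack=$ w w r w p  input=p w r w w $  — match p
step 4: stack=$ w w r w  input=w r w w $  — match w
step 5: stack=$ w w r  input=r w w $  — match r
step 6: stack=$ w w  input=w w $  — match w
Stack after step 6: $ w (top = w).

w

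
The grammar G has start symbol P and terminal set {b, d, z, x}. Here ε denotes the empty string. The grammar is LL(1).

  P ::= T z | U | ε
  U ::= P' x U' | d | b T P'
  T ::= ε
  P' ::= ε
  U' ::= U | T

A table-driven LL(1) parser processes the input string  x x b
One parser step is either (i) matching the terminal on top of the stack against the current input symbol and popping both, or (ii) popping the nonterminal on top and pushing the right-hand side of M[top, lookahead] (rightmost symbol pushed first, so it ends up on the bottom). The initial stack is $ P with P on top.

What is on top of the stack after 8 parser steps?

     Stack      Input    Action
  1  $ P        x x b $  expand P ::= U
  2  $ U        x x b $  expand U ::= P' x U'
  3  $ U' x P'  x x b $  expand P' ::= ε
  4  $ U' x     x x b $  match x
  5  $ U'       x b $    expand U' ::= U
  6  $ U        x b $    expand U ::= P' x U'
  7  $ U' x P'  x b $    expand P' ::= ε
  8  $ U' x     x b $    match x
Stack after step 8: $ U' (top = U').

U'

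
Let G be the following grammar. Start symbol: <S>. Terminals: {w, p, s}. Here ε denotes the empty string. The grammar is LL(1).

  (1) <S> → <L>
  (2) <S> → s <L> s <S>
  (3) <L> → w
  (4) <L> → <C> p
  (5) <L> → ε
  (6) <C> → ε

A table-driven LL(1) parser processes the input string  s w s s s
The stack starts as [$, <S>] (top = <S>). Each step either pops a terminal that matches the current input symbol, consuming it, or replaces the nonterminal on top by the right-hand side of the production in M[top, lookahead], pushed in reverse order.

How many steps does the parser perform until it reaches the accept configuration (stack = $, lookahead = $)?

11

step 1: stack=$ <S>  input=s w s s s $  — expand <S> → s <L> s <S>
step 2: stack=$ <S> s <L> s  input=s w s s s $  — match s
step 3: stack=$ <S> s <L>  input=w s s s $  — expand <L> → w
step 4: stack=$ <S> s w  input=w s s s $  — match w
step 5: stack=$ <S> s  input=s s s $  — match s
step 6: stack=$ <S>  input=s s $  — expand <S> → s <L> s <S>
step 7: stack=$ <S> s <L> s  input=s s $  — match s
step 8: stack=$ <S> s <L>  input=s $  — expand <L> → ε
step 9: stack=$ <S> s  input=s $  — match s
step 10: stack=$ <S>  input=$  — expand <S> → <L>
step 11: stack=$ <L>  input=$  — expand <L> → ε
Accept reached after 11 steps.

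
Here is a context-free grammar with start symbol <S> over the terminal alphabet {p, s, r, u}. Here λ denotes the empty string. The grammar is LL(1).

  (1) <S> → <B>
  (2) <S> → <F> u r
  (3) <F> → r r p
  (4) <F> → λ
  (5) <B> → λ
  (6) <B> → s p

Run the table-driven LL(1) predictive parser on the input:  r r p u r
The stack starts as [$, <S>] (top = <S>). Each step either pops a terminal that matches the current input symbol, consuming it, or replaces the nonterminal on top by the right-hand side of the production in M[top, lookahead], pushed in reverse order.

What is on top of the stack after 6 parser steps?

r

     Stack        Input        Action
  1  $ <S>        r r p u r $  expand <S> → <F> u r
  2  $ r u <F>    r r p u r $  expand <F> → r r p
  3  $ r u p r r  r r p u r $  match r
  4  $ r u p r    r p u r $    match r
  5  $ r u p      p u r $      match p
  6  $ r u        u r $        match u
Stack after step 6: $ r (top = r).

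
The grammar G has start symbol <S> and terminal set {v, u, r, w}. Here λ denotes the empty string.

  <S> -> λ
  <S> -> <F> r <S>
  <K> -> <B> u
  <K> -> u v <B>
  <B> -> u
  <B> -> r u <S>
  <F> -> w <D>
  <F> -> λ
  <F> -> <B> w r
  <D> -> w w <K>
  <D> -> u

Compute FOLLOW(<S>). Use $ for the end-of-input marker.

{$, r, u, w}

FIRST(<B>): from <B>->u we get {u}; from <B>->r u <S> we get {r}. So FIRST(<B>) = {r, u}.
FIRST(<D>): from <D>->w w <K> we get {w}; from <D>->u we get {u}. So FIRST(<D>) = {u, w}.
FIRST(<K>): from <K>-><B> u we get {r, u}; from <K>->u v <B> we get {u}. So FIRST(<K>) = {r, u}.
FIRST(<F>): from <F>->w <D> we get {w}; from <F>->λ we get {λ}; from <F>-><B> w r we get {r, u}. So FIRST(<F>) = {λ, r, u, w}.
FIRST(<S>): from <S>->λ we get {λ}; from <S>-><F> r <S> we get {r, u, w}. So FIRST(<S>) = {λ, r, u, w}.
FOLLOW(<S>) includes $ since <S> is the start symbol.
FOLLOW(<F>): in <S>-><F> r <S>, <F> is followed by r <S> with FIRST {r}. Thus FOLLOW(<F>) = {r}.
FOLLOW(<D>): in <F>->w <D>, the suffix after <D> is empty, so FOLLOW(<D>) ⊇ FOLLOW(<F>) = {r}. Thus FOLLOW(<D>) = {r}.
FOLLOW(<K>): in <D>->w w <K>, the suffix after <K> is empty, so FOLLOW(<K>) ⊇ FOLLOW(<D>) = {r}. Thus FOLLOW(<K>) = {r}.
FOLLOW(<B>): in <K>-><B> u, <B> is followed by u with FIRST {u}; in <K>->u v <B>, the suffix after <B> is empty, so FOLLOW(<B>) ⊇ FOLLOW(<K>) = {r}; in <F>-><B> w r, <B> is followed by w r with FIRST {w}. Thus FOLLOW(<B>) = {r, u, w}.
FOLLOW(<S>): in <S>-><F> r <S>, the suffix after <S> is empty (adds nothing new); in <B>->r u <S>, the suffix after <S> is empty, so FOLLOW(<S>) ⊇ FOLLOW(<B>) = {r, u, w}. Thus FOLLOW(<S>) = {$, r, u, w}.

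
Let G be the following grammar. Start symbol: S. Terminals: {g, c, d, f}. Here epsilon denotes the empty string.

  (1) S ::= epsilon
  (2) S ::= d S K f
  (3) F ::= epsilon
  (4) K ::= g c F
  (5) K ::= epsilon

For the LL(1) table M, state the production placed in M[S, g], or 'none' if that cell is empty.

FIRST(S): from S::=epsilon we get {epsilon}; from S::=d S K f we get {d}. So FIRST(S) = {epsilon, d}.
FIRST(F): from F::=epsilon we get {epsilon}. So FIRST(F) = {epsilon}.
FIRST(K): from K::=g c F we get {g}; from K::=epsilon we get {epsilon}. So FIRST(K) = {epsilon, g}.
FOLLOW(S) includes $ since S is the start symbol.
FOLLOW(S): in S::=d S K f, S is followed by K f with FIRST {f, g}. Thus FOLLOW(S) = {$, f, g}.
For S ::= epsilon: FIRST(epsilon) = {epsilon}, so it goes in M[S, t] for t ∈ {}; since epsilon ∈ FIRST, also for every t ∈ FOLLOW(S) = {$, f, g}.
For S ::= d S K f: FIRST(d S K f) = {d}, so it goes in M[S, t] for t ∈ {d}.

S ::= epsilon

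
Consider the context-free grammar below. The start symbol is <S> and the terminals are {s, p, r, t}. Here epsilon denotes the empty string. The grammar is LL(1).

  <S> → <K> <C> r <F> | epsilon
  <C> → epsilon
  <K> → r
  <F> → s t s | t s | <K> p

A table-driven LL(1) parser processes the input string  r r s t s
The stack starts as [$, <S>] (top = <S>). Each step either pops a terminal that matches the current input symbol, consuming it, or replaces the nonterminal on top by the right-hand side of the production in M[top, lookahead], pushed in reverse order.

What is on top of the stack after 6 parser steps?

s

step 1: stack=$ <S>  input=r r s t s $  — expand <S> → <K> <C> r <F>
step 2: stack=$ <F> r <C> <K>  input=r r s t s $  — expand <K> → r
step 3: stack=$ <F> r <C> r  input=r r s t s $  — match r
step 4: stack=$ <F> r <C>  input=r s t s $  — expand <C> → epsilon
step 5: stack=$ <F> r  input=r s t s $  — match r
step 6: stack=$ <F>  input=s t s $  — expand <F> → s t s
Stack after step 6: $ s t s (top = s).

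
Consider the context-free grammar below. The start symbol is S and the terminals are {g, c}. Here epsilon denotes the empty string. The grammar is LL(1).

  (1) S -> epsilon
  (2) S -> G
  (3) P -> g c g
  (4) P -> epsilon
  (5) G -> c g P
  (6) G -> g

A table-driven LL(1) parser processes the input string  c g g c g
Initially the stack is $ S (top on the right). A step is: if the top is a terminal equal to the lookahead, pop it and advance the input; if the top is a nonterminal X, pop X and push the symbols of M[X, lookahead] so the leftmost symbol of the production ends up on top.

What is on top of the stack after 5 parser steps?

step 1: stack=$ S  input=c g g c g $  — expand S -> G
step 2: stack=$ G  input=c g g c g $  — expand G -> c g P
step 3: stack=$ P g c  input=c g g c g $  — match c
step 4: stack=$ P g  input=g g c g $  — match g
step 5: stack=$ P  input=g c g $  — expand P -> g c g
Stack after step 5: $ g c g (top = g).

g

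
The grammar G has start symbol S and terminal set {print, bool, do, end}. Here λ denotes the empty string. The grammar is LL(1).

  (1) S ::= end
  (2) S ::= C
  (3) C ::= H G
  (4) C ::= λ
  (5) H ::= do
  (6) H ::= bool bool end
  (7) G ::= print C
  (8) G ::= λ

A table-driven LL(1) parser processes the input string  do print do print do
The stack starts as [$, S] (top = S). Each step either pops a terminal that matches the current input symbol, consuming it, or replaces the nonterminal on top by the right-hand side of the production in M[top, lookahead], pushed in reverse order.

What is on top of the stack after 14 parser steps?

G

step 1: stack=$ S  input=do print do print do $  — expand S ::= C
step 2: stack=$ C  input=do print do print do $  — expand C ::= H G
step 3: stack=$ G H  input=do print do print do $  — expand H ::= do
step 4: stack=$ G do  input=do print do print do $  — match do
step 5: stack=$ G  input=print do print do $  — expand G ::= print C
step 6: stack=$ C print  input=print do print do $  — match print
step 7: stack=$ C  input=do print do $  — expand C ::= H G
step 8: stack=$ G H  input=do print do $  — expand H ::= do
step 9: stack=$ G do  input=do print do $  — match do
step 10: stack=$ G  input=print do $  — expand G ::= print C
step 11: stack=$ C print  input=print do $  — match print
step 12: stack=$ C  input=do $  — expand C ::= H G
step 13: stack=$ G H  input=do $  — expand H ::= do
step 14: stack=$ G do  input=do $  — match do
Stack after step 14: $ G (top = G).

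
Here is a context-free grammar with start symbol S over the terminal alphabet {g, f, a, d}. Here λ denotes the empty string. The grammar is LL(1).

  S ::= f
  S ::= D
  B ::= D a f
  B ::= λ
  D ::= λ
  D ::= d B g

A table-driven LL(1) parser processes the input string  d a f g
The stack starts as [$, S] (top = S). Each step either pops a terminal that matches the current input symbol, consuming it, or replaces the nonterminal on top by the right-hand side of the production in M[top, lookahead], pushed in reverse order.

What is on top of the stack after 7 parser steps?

     Stack      Input      Action
  1  $ S        d a f g $  expand S ::= D
  2  $ D        d a f g $  expand D ::= d B g
  3  $ g B d    d a f g $  match d
  4  $ g B      a f g $    expand B ::= D a f
  5  $ g f a D  a f g $    expand D ::= λ
  6  $ g f a    a f g $    match a
  7  $ g f      f g $      match f
Stack after step 7: $ g (top = g).

g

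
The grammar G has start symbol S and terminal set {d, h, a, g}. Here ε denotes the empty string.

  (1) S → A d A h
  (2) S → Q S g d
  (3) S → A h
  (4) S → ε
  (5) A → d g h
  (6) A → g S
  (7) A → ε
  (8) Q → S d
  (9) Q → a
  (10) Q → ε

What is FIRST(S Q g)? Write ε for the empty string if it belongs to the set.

FIRST(A) = {ε, d, g}
FIRST(S) = {ε, a, d, g, h}  (via A d A h, Q S g d, A h)
FIRST(Q) = {ε, a, d, g, h}  (via S d)
FIRST(S Q g): take FIRST of each symbol in turn, carrying on past any symbol whose FIRST contains ε; result {a, d, g, h}.

{a, d, g, h}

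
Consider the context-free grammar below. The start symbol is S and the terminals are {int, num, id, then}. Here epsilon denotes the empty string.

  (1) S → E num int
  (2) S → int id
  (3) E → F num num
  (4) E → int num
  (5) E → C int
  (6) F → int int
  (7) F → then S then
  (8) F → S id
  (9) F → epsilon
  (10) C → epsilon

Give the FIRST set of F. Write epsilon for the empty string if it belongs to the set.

FIRST(C): from C→epsilon we get {epsilon}. So FIRST(C) = {epsilon}.
FIRST(S): from S→E num int we get {int, num, then}; from S→int id we get {int}. So FIRST(S) = {int, num, then}.
FIRST(F): from F→int int we get {int}; from F→then S then we get {then}; from F→S id we get {int, num, then}; from F→epsilon we get {epsilon}. So FIRST(F) = {epsilon, int, num, then}.
FIRST(E): from E→F num num we get {int, num, then}; from E→int num we get {int}; from E→C int we get {int}. So FIRST(E) = {int, num, then}.

{epsilon, int, num, then}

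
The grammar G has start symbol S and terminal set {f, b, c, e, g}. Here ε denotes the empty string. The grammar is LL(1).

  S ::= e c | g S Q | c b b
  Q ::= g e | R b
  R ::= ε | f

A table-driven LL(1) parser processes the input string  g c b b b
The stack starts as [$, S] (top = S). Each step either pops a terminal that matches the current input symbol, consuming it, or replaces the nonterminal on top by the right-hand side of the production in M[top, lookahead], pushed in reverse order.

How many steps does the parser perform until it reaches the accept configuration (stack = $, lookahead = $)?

9

step 1: stack=$ S  input=g c b b b $  — expand S ::= g S Q
step 2: stack=$ Q S g  input=g c b b b $  — match g
step 3: stack=$ Q S  input=c b b b $  — expand S ::= c b b
step 4: stack=$ Q b b c  input=c b b b $  — match c
step 5: stack=$ Q b b  input=b b b $  — match b
step 6: stack=$ Q b  input=b b $  — match b
step 7: stack=$ Q  input=b $  — expand Q ::= R b
step 8: stack=$ b R  input=b $  — expand R ::= ε
step 9: stack=$ b  input=b $  — match b
Accept reached after 9 steps.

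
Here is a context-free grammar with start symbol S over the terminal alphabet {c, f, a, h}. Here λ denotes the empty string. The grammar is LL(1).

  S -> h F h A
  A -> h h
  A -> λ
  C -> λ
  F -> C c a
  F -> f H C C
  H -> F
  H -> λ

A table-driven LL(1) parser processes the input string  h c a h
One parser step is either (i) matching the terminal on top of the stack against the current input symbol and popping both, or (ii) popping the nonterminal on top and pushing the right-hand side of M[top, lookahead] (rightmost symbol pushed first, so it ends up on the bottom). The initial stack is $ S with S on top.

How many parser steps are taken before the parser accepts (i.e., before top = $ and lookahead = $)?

step 1: stack=$ S  input=h c a h $  — expand S -> h F h A
step 2: stack=$ A h F h  input=h c a h $  — match h
step 3: stack=$ A h F  input=c a h $  — expand F -> C c a
step 4: stack=$ A h a c C  input=c a h $  — expand C -> λ
step 5: stack=$ A h a c  input=c a h $  — match c
step 6: stack=$ A h a  input=a h $  — match a
step 7: stack=$ A h  input=h $  — match h
step 8: stack=$ A  input=$  — expand A -> λ
Accept reached after 8 steps.

8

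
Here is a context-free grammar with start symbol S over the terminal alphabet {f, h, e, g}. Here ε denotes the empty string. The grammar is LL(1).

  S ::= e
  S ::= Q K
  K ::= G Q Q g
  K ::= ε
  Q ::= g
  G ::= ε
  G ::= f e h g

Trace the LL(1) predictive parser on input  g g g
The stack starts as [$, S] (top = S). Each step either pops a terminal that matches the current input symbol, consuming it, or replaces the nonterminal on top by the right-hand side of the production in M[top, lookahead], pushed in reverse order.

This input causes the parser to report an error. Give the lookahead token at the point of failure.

step 1: stack=$ S  input=g g g $  — expand S ::= Q K
step 2: stack=$ K Q  input=g g g $  — expand Q ::= g
step 3: stack=$ K g  input=g g g $  — match g
step 4: stack=$ K  input=g g $  — expand K ::= G Q Q g
step 5: stack=$ g Q Q G  input=g g $  — expand G ::= ε
step 6: stack=$ g Q Q  input=g g $  — expand Q ::= g
step 7: stack=$ g Q g  input=g g $  — match g
step 8: stack=$ g Q  input=g $  — expand Q ::= g
step 9: stack=$ g g  input=g $  — match g
step 10: stack=$ g  input=$  — error: top is terminal g but lookahead is $

$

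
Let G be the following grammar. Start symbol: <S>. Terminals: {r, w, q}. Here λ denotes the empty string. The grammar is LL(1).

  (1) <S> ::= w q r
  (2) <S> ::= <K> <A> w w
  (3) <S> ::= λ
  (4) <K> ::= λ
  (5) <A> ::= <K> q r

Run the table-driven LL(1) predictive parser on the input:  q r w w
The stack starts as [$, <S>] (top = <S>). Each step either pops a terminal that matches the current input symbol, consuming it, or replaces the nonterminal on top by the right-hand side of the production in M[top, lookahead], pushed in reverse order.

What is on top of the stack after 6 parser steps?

step 1: stack=$ <S>  input=q r w w $  — expand <S> ::= <K> <A> w w
step 2: stack=$ w w <A> <K>  input=q r w w $  — expand <K> ::= λ
step 3: stack=$ w w <A>  input=q r w w $  — expand <A> ::= <K> q r
step 4: stack=$ w w r q <K>  input=q r w w $  — expand <K> ::= λ
step 5: stack=$ w w r q  input=q r w w $  — match q
step 6: stack=$ w w r  input=r w w $  — match r
Stack after step 6: $ w w (top = w).

w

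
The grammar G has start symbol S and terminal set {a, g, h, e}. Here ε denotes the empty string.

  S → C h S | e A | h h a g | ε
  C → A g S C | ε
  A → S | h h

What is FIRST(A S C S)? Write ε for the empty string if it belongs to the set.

FIRST(S) = {ε, e, g, h}  (via C h S)
FIRST(A) = {ε, e, g, h}  (via S)
FIRST(C) = {ε, e, g, h}  (via A g S C)
FIRST(A S C S): take FIRST of each symbol in turn, carrying on past any symbol whose FIRST contains ε; result {ε, e, g, h}.

{ε, e, g, h}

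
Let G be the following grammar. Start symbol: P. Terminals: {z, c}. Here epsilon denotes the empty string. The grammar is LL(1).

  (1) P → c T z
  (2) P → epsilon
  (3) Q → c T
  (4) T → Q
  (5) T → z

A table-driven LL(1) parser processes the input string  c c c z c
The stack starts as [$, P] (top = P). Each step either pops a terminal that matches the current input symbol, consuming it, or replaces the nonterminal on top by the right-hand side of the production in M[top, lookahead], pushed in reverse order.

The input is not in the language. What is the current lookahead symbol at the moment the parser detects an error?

c

step 1: stack=$ P  input=c c c z c $  — expand P → c T z
step 2: stack=$ z T c  input=c c c z c $  — match c
step 3: stack=$ z T  input=c c z c $  — expand T → Q
step 4: stack=$ z Q  input=c c z c $  — expand Q → c T
step 5: stack=$ z T c  input=c c z c $  — match c
step 6: stack=$ z T  input=c z c $  — expand T → Q
step 7: stack=$ z Q  input=c z c $  — expand Q → c T
step 8: stack=$ z T c  input=c z c $  — match c
step 9: stack=$ z T  input=z c $  — expand T → z
step 10: stack=$ z z  input=z c $  — match z
step 11: stack=$ z  input=c $  — error: top is terminal z but lookahead is c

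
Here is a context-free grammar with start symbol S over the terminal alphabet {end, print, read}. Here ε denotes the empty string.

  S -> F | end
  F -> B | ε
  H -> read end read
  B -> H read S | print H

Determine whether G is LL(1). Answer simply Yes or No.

Yes

FIRST(S) = {ε, end, print, read}
FIRST(F) = {ε, print, read}
FIRST(H) = {read}
FIRST(B) = {print, read}
FOLLOW(S) = {$}
FOLLOW(F) = {$}
FOLLOW(H) = {$, read}
FOLLOW(B) = {$}
Each cell of M receives at most one production.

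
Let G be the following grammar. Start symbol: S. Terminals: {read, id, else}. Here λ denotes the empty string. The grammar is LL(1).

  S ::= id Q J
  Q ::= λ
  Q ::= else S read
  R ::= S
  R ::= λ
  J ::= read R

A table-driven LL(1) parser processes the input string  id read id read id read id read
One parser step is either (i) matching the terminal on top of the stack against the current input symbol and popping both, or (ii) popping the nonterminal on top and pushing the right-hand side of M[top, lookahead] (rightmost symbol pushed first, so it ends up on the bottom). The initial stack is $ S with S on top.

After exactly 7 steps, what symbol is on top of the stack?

id

     Stack     Input                              Action
  1  $ S       id read id read id read id read $  expand S ::= id Q J
  2  $ J Q id  id read id read id read id read $  match id
  3  $ J Q     read id read id read id read $     expand Q ::= λ
  4  $ J       read id read id read id read $     expand J ::= read R
  5  $ R read  read id read id read id read $     match read
  6  $ R       id read id read id read $          expand R ::= S
  7  $ S       id read id read id read $          expand S ::= id Q J
Stack after step 7: $ J Q id (top = id).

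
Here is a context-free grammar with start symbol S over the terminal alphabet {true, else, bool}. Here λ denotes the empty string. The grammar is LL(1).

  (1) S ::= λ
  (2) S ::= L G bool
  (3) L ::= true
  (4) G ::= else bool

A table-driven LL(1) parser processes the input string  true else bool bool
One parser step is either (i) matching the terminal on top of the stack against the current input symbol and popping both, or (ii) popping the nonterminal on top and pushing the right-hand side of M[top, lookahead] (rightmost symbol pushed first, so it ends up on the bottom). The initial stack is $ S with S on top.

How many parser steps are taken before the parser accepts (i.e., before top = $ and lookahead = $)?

7

     Stack             Input                  Action
  1  $ S               true else bool bool $  expand S ::= L G bool
  2  $ bool G L        true else bool bool $  expand L ::= true
  3  $ bool G true     true else bool bool $  match true
  4  $ bool G          else bool bool $       expand G ::= else bool
  5  $ bool bool else  else bool bool $       match else
  6  $ bool bool       bool bool $            match bool
  7  $ bool            bool $                 match bool
Accept reached after 7 steps.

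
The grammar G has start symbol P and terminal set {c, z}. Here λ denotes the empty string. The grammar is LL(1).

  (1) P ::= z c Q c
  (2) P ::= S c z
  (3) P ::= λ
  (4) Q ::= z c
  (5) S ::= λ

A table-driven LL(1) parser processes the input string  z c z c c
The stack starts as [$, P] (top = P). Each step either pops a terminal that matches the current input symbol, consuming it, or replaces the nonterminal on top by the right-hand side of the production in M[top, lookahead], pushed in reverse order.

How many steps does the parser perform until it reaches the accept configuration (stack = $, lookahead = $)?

7

step 1: stack=$ P  input=z c z c c $  — expand P ::= z c Q c
step 2: stack=$ c Q c z  input=z c z c c $  — match z
step 3: stack=$ c Q c  input=c z c c $  — match c
step 4: stack=$ c Q  input=z c c $  — expand Q ::= z c
step 5: stack=$ c c z  input=z c c $  — match z
step 6: stack=$ c c  input=c c $  — match c
step 7: stack=$ c  input=c $  — match c
Accept reached after 7 steps.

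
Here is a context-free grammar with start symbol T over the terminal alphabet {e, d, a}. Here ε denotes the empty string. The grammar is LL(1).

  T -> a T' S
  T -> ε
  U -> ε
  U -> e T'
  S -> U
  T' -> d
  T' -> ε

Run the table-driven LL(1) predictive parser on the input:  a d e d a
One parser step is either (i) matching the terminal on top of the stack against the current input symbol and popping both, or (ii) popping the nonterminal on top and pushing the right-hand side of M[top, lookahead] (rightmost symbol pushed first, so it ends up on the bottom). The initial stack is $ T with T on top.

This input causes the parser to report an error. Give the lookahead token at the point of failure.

a

step 1: stack=$ T  input=a d e d a $  — expand T -> a T' S
step 2: stack=$ S T' a  input=a d e d a $  — match a
step 3: stack=$ S T'  input=d e d a $  — expand T' -> d
step 4: stack=$ S d  input=d e d a $  — match d
step 5: stack=$ S  input=e d a $  — expand S -> U
step 6: stack=$ U  input=e d a $  — expand U -> e T'
step 7: stack=$ T' e  input=e d a $  — match e
step 8: stack=$ T'  input=d a $  — expand T' -> d
step 9: stack=$ d  input=d a $  — match d
step 10: stack=$  input=a $  — error: stack empty but input remains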